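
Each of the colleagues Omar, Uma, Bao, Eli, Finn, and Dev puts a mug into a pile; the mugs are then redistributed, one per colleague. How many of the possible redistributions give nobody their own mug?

265

Count assignments avoiding every fixed point. For any j of the 6 colleagues fixed to their own mug, the other 6−j can be arranged in (6−j)! ways.
By inclusion–exclusion this is Σ_{j=0}^{6} (−1)^j C(6,j)·(6−j)!.
Computing: 720 − 720 + 360 − 120 + 30 − 6 + 1 = 265.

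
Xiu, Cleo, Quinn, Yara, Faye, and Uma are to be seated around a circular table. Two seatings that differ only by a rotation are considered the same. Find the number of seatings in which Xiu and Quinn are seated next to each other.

Treat {Xiu, Quinn} as one unit (2 internal orders) and seat the resulting 5 units around the table: (4)! circular arrangements.
So 2 × (4)! = 2 × 24 = 48.

48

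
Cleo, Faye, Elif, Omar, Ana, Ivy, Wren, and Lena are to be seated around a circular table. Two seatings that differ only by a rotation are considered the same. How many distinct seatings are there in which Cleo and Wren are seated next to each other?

Glue Cleo and Wren into a block (2 internal orders). Seating 7 units around a circle gives (6)! arrangements.
So 2 × (6)! = 2 × 720 = 1440.

1440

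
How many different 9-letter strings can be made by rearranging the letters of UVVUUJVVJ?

Letter multiplicities in UVVUUJVVJ: J×2, U×3, V×4.
So there are 9! / (4!·3!·2!) = 1260 distinguishable arrangements.

1260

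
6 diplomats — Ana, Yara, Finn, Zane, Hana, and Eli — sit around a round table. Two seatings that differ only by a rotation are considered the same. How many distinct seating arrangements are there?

120

Fix one person's seat to break rotational symmetry; the remaining 5 people can be arranged in (5)! = 120 ways.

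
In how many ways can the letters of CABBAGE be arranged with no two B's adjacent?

900

There are 7!/(2!·2!) = 1260 arrangements of CABBAGE in total.
If the two B's are adjacent, glue them into one block, leaving 6 items to arrange: (6)!/(2!) = 360 ways.
Subtracting, 1260 − 360 = 900 arrangements keep the B's apart.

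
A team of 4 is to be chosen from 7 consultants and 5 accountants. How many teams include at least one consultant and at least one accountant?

455

With no constraint there are C(12,4) = 495 possible selections.
Subtract selections that omit an entire group: no consultants → C(5,4) = 5; no accountants → C(7,4) = 35.
Both groups omitted at once is impossible, so 495 − 40 = 455.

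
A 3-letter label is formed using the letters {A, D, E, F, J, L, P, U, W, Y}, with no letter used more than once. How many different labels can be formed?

720

This is a permutation of 3 out of 10: P(10,3) = 10!/7!.
10 × 9 × 8 = 720.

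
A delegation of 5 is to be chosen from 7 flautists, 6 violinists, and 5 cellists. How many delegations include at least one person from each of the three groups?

6055

Total 5-person selections from all 18: C(18,5) = 8568.
Subtract selections that omit an entire group: no flautists → C(11,5) = 462; no violinists → C(12,5) = 792; no cellists → C(13,5) = 1287.
Add back selections omitting two groups (i.e. drawn from a single group): C(7,5) + C(6,5) + C(5,5) = 28.
By inclusion–exclusion: 8568 − 2541 + 28 = 6055.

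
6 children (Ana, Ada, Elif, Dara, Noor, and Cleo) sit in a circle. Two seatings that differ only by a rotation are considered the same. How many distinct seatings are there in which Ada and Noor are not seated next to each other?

All circular seatings of 6 people number (5)! = 120.
Those with Ada next to Noor: fuse the pair into one unit and seat 5 units around a circle — 2·(4)! = 48.
Subtracting, 120 − 48 = 72.

72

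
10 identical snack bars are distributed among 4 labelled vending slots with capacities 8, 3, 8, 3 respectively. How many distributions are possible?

120

Ignoring the caps, the number of non-negative solutions to x_1+…+x_4 = 10 is C(13,3) = 286.
Subtract solutions that violate a single cap (substitute x_i' = x_i − (cap_i+1)): x_1 ≥ 9 gives C(4,3) = 4; x_2 ≥ 4 gives C(9,3) = 84; x_3 ≥ 9 gives C(4,3) = 4; x_4 ≥ 4 gives C(9,3) = 84. Together 176.
Add back pairs where two caps are both exceeded: 0 + 0 + 0 + 0 + 10 + 0 = 10.
By inclusion–exclusion the count is 286 − 176 + 10 = 120.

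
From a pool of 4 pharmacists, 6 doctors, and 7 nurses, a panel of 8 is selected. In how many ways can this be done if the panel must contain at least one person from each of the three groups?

Total 8-person selections from all 17: C(17,8) = 24310.
Subtract selections that omit an entire group: no pharmacists → C(13,8) = 1287; no doctors → C(11,8) = 165; no nurses → C(10,8) = 45.
Add back selections omitting two groups (i.e. drawn from a single group): C(4,8) + C(6,8) + C(7,8) = 0.
By inclusion–exclusion: 24310 − 1497 + 0 = 22813.

22813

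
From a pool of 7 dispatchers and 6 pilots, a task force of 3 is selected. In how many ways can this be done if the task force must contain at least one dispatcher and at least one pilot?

231

Total 3-person selections from all 13: C(13,3) = 286.
Selections missing a whole group: no dispatchers → C(6,3) = 20; no pilots → C(7,3) = 35.
Both groups omitted at once is impossible, so 286 − 55 = 231.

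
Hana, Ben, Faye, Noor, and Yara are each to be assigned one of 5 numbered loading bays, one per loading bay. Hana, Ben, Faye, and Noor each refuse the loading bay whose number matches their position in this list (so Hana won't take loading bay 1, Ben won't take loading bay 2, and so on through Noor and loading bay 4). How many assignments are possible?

53

Let Aᵢ (for 1 ≤ i ≤ 4) be the placements that put person i in their forbidden loading bay. Any j of these fix j positions, leaving (5−j)! ways to fill the rest, and there are C(4,j) ways to pick which j.
By inclusion–exclusion, the number of valid placements is Σ_{j=0}^{4} (−1)^j C(4,j)·(5−j)!.
Computing: 120 − 96 + 36 − 8 + 1 = 53.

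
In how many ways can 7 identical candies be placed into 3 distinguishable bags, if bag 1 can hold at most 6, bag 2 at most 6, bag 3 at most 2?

Ignoring the caps, the number of non-negative solutions to x_1+…+x_3 = 7 is C(9,2) = 36.
Subtract solutions that violate a single cap (substitute x_i' = x_i − (cap_i+1)): x_1 ≥ 7 gives C(2,2) = 1; x_2 ≥ 7 gives C(2,2) = 1; x_3 ≥ 3 gives C(6,2) = 15. Together 17.
No two caps can be exceeded simultaneously, so the pair terms are all 0.
By inclusion–exclusion the count is 36 − 17 + 0 = 19.

19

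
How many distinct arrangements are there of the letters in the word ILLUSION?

10080

The 8 letters of ILLUSION have repeats: I appearing twice and L appearing twice.
So there are 8! / (2!·2!) = 10080 distinguishable arrangements.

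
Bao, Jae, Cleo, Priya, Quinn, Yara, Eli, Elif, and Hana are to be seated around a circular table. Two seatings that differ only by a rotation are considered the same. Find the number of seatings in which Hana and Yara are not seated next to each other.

All circular seatings of 9 people number (8)! = 40320.
Seatings with Hana beside Yara: treat them as a block with 2 internal orders, giving 2 × (7)! = 10080.
Subtracting, 40320 − 10080 = 30240.

30240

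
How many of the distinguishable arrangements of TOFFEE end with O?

30

With the last slot taken by O, it remains to arrange the other 5 letters (TFFEE).
Those 5 letters have E appearing twice and F appearing twice, giving (5)!/(2!·2!) = 30.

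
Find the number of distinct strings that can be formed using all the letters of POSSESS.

210

POSSESS has 7 letters with S appearing 4 times.
Dividing 7! = 5040 by 4! = 24 for the repeated letters gives 210.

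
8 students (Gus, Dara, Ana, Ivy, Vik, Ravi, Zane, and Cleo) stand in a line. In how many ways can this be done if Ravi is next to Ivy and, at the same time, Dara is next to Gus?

2880

Treat {Ravi,Ivy} as one block (2 orders) and {Dara,Gus} as another (2 orders).
That leaves 6 units to arrange: 2 × 2 × 6! = 4 × 720 = 2880.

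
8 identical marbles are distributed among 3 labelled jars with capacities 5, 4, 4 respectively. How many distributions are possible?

Ignoring the caps, the number of non-negative solutions to x_1+…+x_3 = 8 is C(10,2) = 45.
Subtract solutions that violate a single cap (substitute x_i' = x_i − (cap_i+1)): x_1 ≥ 6 gives C(4,2) = 6; x_2 ≥ 5 gives C(5,2) = 10; x_3 ≥ 5 gives C(5,2) = 10. Together 26.
No two caps can be exceeded simultaneously, so the pair terms are all 0.
By inclusion–exclusion the count is 45 − 26 + 0 = 19.

19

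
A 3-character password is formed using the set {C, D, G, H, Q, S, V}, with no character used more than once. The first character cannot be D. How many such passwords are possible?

180

The first character has 7−1 = 6 choices (anything except D).
The remaining 2 characters are filled from the other 6 symbols without repetition: 6 × 5 = 30.
Total: 6 × 30 = 180.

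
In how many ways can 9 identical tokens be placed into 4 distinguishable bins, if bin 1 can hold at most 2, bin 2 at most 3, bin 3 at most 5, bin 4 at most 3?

29

Without the upper bounds there are C(12,3) = 220 ways to split 9 among 4 bins.
Subtract solutions that violate a single cap (substitute x_i' = x_i − (cap_i+1)): x_1 ≥ 3 gives C(9,3) = 84; x_2 ≥ 4 gives C(8,3) = 56; x_3 ≥ 6 gives C(6,3) = 20; x_4 ≥ 4 gives C(8,3) = 56. Together 216.
Add back pairs where two caps are both exceeded: 10 + 1 + 10 + 0 + 4 + 0 = 25.
By inclusion–exclusion the count is 220 − 216 + 25 = 29.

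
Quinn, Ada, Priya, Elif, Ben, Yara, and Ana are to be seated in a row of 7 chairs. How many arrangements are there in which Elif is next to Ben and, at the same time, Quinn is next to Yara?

480

Treat {Elif,Ben} as one block (2 orders) and {Quinn,Yara} as another (2 orders).
That leaves 5 units to arrange: 2 × 2 × 5! = 4 × 120 = 480.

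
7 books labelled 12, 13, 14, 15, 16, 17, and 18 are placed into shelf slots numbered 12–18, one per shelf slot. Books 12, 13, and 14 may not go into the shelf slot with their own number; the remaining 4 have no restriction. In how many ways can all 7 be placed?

3216

Let Aᵢ (for i ∈ {12, 13, 14}) be the placements that put book i in its forbidden shelf slot. Any j of these fix j positions, leaving (7−j)! ways to fill the rest, and there are C(3,j) ways to pick which j.
By inclusion–exclusion, the number of valid placements is Σ_{j=0}^{3} (−1)^j C(3,j)·(7−j)!.
Computing: 5040 − 2160 + 360 − 24 = 3216.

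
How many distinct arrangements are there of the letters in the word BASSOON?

Letter multiplicities in BASSOON: A×1, B×1, N×1, O×2, S×2.
So there are 7! / (2!·2!) = 1260 distinguishable arrangements.

1260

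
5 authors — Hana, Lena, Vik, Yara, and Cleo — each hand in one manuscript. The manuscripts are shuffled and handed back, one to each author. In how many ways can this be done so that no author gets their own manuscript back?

44

Count assignments avoiding every fixed point. For any j of the 5 authors fixed to their own manuscript, the other 5−j can be arranged in (5−j)! ways.
By inclusion–exclusion this is Σ_{j=0}^{5} (−1)^j C(5,j)·(5−j)!.
Computing: 120 − 120 + 60 − 20 + 5 − 1 = 44.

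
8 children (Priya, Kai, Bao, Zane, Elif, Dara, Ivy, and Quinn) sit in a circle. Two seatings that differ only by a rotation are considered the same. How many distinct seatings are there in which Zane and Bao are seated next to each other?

1440

Glue Zane and Bao into a block (2 internal orders). Seating 7 units around a circle gives (6)! arrangements.
So 2 × (6)! = 2 × 720 = 1440.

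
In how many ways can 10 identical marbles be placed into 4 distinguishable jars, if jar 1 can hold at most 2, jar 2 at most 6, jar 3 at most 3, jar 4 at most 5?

53

Without the upper bounds there are C(13,3) = 286 ways to split 10 among 4 jars.
Subtract solutions that violate a single cap (substitute x_i' = x_i − (cap_i+1)): x_1 ≥ 3 gives C(10,3) = 120; x_2 ≥ 7 gives C(6,3) = 20; x_3 ≥ 4 gives C(9,3) = 84; x_4 ≥ 6 gives C(7,3) = 35. Together 259.
Add back pairs where two caps are both exceeded: 1 + 20 + 4 + 0 + 0 + 1 = 26.
By inclusion–exclusion the count is 286 − 259 + 26 = 53.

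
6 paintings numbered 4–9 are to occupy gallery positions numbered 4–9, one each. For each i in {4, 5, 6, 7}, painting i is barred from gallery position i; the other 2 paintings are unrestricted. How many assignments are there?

362

Let Aᵢ (for 4 ≤ i ≤ 7) be the placements that put painting i in its forbidden gallery position. Any j of these fix j positions, leaving (6−j)! ways to fill the rest, and there are C(4,j) ways to pick which j.
By inclusion–exclusion, the number of valid placements is Σ_{j=0}^{4} (−1)^j C(4,j)·(6−j)!.
Computing: 720 − 480 + 144 − 24 + 2 = 362.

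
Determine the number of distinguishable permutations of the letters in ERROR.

20

ERROR has 5 letters with R appearing 3 times.
Dividing 5! = 120 by 3! = 6 for the repeated letters gives 20.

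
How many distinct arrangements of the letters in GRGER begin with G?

12

Fix G in the first position and arrange the remaining 4 letters.
Those 4 letters have R appearing twice, giving (4)!/(2!) = 12.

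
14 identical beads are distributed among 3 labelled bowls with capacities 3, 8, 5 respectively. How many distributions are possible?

6

By stars and bars, unrestricted non-negative solutions to x_1+…+x_3 = 14 number C(14+2,2) = 120.
Subtract solutions that violate a single cap (substitute x_i' = x_i − (cap_i+1)): x_1 ≥ 4 gives C(12,2) = 66; x_2 ≥ 9 gives C(7,2) = 21; x_3 ≥ 6 gives C(10,2) = 45. Together 132.
Add back pairs where two caps are both exceeded: 3 + 15 + 0 = 18.
By inclusion–exclusion the count is 120 − 132 + 18 = 6.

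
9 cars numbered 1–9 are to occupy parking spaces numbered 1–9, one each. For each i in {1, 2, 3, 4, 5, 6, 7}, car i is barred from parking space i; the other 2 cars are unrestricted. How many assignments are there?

Let Aᵢ (for 1 ≤ i ≤ 7) be the placements that put car i in its forbidden parking space. Any j of these fix j positions, leaving (9−j)! ways to fill the rest, and there are C(7,j) ways to pick which j.
By inclusion–exclusion, the number of valid placements is Σ_{j=0}^{7} (−1)^j C(7,j)·(9−j)!.
Computing: 362880 − 282240 + 105840 − 25200 + 4200 − 504 + 42 − 2 = 165016.

165016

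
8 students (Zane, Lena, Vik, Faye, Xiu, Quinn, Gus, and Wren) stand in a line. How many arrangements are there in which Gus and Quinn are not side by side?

There are 8! = 40320 arrangements in all. If Gus and Quinn are adjacent, merging them into one block gives 2·(7)! = 10080 arrangements.
Complementary counting: 40320 − 10080 = 30240.

30240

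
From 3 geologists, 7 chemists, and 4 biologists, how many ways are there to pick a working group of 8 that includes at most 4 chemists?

2114

Split by how many chemists are chosen (0 through 4).
Sum: C(7,0)·C(7,8) + C(7,1)·C(7,7) + C(7,2)·C(7,6) + C(7,3)·C(7,5) + C(7,4)·C(7,4) = 0 + 7 + 147 + 735 + 1225 = 2114.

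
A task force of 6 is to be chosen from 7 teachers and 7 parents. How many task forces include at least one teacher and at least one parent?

2989

Unrestricted: C(14,6) = 3003 ways to pick any 6 of the 14.
Subtract selections that omit an entire group: no teachers → C(7,6) = 7; no parents → C(7,6) = 7.
Both groups omitted at once is impossible, so 3003 − 14 = 2989.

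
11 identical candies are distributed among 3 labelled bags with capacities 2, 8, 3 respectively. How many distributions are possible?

6

Ignoring the caps, the number of non-negative solutions to x_1+…+x_3 = 11 is C(13,2) = 78.
Subtract solutions that violate a single cap (substitute x_i' = x_i − (cap_i+1)): x_1 ≥ 3 gives C(10,2) = 45; x_2 ≥ 9 gives C(4,2) = 6; x_3 ≥ 4 gives C(9,2) = 36. Together 87.
Add back pairs where two caps are both exceeded: 0 + 15 + 0 = 15.
By inclusion–exclusion the count is 78 − 87 + 15 = 6.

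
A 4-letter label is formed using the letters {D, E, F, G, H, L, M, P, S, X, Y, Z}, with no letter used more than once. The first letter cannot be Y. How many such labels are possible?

The first letter has 12−1 = 11 choices (anything except Y).
The remaining 3 letters are filled from the other 11 symbols without repetition: 11 × 10 × 9 = 990.
Total: 11 × 990 = 10890.

10890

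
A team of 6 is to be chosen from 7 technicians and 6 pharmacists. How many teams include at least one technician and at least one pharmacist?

1708

Total 6-person selections from all 13: C(13,6) = 1716.
Subtract selections that omit an entire group: no technicians → C(6,6) = 1; no pharmacists → C(7,6) = 7.
Both groups omitted at once is impossible, so 1716 − 8 = 1708.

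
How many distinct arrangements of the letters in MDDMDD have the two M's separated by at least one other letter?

10

There are 6!/(4!·2!) = 15 arrangements of MDDMDD in total.
Arrangements with the M's together: treat MM as one letter, giving (5)!/(4!) = 5.
Subtracting, 15 − 5 = 10 arrangements keep the M's apart.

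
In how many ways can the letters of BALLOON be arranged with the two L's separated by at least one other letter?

Total arrangements of BALLOON: 7!/(2!·2!) = 1260.
If the two L's are adjacent, glue them into one block, leaving 6 items to arrange: (6)!/(2!) = 360 ways.
Hence 1260 − 360 = 900.

900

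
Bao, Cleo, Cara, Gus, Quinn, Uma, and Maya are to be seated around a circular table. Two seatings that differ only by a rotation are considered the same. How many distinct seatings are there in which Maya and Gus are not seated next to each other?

480

Without the restriction there are (6)! = 720 seatings.
Those with Maya next to Gus: fuse the pair into one unit and seat 6 units around a circle — 2·(5)! = 240.
Subtracting, 720 − 240 = 480.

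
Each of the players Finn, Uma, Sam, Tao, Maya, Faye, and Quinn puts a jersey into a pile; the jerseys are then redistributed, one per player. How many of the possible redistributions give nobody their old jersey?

1854

This is the derangement count D_7: permutations of 7 items with no fixed point.
By inclusion–exclusion this is Σ_{j=0}^{7} (−1)^j C(7,j)·(7−j)!.
Computing: 5040 − 5040 + 2520 − 840 + 210 − 42 + 7 − 1 = 1854.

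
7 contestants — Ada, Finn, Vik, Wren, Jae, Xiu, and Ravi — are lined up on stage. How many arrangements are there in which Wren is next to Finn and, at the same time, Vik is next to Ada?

Treat {Wren,Finn} as one block (2 orders) and {Vik,Ada} as another (2 orders).
That leaves 5 units to arrange: 2 × 2 × 5! = 4 × 120 = 480.

480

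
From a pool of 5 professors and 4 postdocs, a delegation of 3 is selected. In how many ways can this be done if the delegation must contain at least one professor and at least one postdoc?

70

With no constraint there are C(9,3) = 84 possible selections.
Subtract selections that omit an entire group: no professors → C(4,3) = 4; no postdocs → C(5,3) = 10.
Both groups omitted at once is impossible, so 84 − 14 = 70.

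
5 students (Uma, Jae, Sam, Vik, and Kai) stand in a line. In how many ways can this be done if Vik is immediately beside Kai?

Glue Vik and Kai into one block (2 internal orders), leaving 4 units to arrange in a row.
So the count is 2·(4)! = 48.

48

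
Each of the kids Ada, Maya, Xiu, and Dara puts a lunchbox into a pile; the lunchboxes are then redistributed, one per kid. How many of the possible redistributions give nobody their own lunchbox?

9

This is the derangement count D_4: permutations of 4 items with no fixed point.
By inclusion–exclusion this is Σ_{j=0}^{4} (−1)^j C(4,j)·(4−j)!.
Computing: 24 − 24 + 12 − 4 + 1 = 9.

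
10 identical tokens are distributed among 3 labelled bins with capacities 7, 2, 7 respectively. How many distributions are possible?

18

Ignoring the caps, the number of non-negative solutions to x_1+…+x_3 = 10 is C(12,2) = 66.
Subtract solutions that violate a single cap (substitute x_i' = x_i − (cap_i+1)): x_1 ≥ 8 gives C(4,2) = 6; x_2 ≥ 3 gives C(9,2) = 36; x_3 ≥ 8 gives C(4,2) = 6. Together 48.
No two caps can be exceeded simultaneously, so the pair terms are all 0.
By inclusion–exclusion the count is 66 − 48 + 0 = 18.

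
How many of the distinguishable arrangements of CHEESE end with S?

20

With the last slot taken by S, it remains to arrange the other 5 letters (CHEEE).
Those 5 letters have E appearing 3 times, giving (5)!/(3!) = 20.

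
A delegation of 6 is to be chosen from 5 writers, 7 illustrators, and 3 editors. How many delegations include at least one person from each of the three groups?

3850

Unrestricted: C(15,6) = 5005 ways to pick any 6 of the 15.
Subtract selections that omit an entire group: no writers → C(10,6) = 210; no illustrators → C(8,6) = 28; no editors → C(12,6) = 924.
Add back selections omitting two groups (i.e. drawn from a single group): C(5,6) + C(7,6) + C(3,6) = 7.
By inclusion–exclusion: 5005 − 1162 + 7 = 3850.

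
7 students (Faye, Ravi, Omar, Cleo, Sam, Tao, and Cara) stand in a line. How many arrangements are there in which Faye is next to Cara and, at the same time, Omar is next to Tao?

480

Treat {Faye,Cara} as one block (2 orders) and {Omar,Tao} as another (2 orders).
That leaves 5 units to arrange: 2 × 2 × 5! = 4 × 120 = 480.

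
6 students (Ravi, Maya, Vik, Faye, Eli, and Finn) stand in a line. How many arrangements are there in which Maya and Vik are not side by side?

There are 6! = 720 arrangements in all. If Maya and Vik are adjacent, merging them into one block gives 2·(5)! = 240 arrangements.
So 720 − 240 = 480 arrangements keep them apart.

480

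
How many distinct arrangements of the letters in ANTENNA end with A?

With the last slot taken by A, it remains to arrange the other 6 letters (NTENNA).
Those 6 letters have N appearing 3 times, giving (6)!/(3!) = 120.

120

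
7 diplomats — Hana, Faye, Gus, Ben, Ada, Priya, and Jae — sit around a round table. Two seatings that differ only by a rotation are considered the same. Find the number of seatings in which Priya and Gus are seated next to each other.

Glue Priya and Gus into a block (2 internal orders). Seating 6 units around a circle gives (5)! arrangements.
So 2 × (5)! = 2 × 120 = 240.

240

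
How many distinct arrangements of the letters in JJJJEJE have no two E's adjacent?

There are 7!/(5!·2!) = 21 arrangements of JJJJEJE in total.
If the two E's are adjacent, glue them into one block, leaving 6 items to arrange: (6)!/(5!) = 6 ways.
Subtracting, 21 − 6 = 15 arrangements keep the E's apart.

15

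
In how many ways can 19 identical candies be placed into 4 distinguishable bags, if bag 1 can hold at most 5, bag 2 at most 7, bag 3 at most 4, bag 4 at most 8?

55

Without the upper bounds there are C(22,3) = 1540 ways to split 19 among 4 bags.
Subtract solutions that violate a single cap (substitute x_i' = x_i − (cap_i+1)): x_1 ≥ 6 gives C(16,3) = 560; x_2 ≥ 8 gives C(14,3) = 364; x_3 ≥ 5 gives C(17,3) = 680; x_4 ≥ 9 gives C(13,3) = 286. Together 1890.
Add back pairs where two caps are both exceeded: 56 + 165 + 35 + 84 + 10 + 56 = 406.
Subtract triples: 1 + 0 + 0 + 0 = 1.
By inclusion–exclusion the count is 1540 − 1890 + 406 − 1 = 55.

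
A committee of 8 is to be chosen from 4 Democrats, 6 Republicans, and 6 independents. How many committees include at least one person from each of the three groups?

12285

With no constraint there are C(16,8) = 12870 possible selections.
Selections missing a whole group: no Democrats → C(12,8) = 495; no Republicans → C(10,8) = 45; no independents → C(10,8) = 45.
Add back selections omitting two groups (i.e. drawn from a single group): C(4,8) + C(6,8) + C(6,8) = 0.
By inclusion–exclusion: 12870 − 585 + 0 = 12285.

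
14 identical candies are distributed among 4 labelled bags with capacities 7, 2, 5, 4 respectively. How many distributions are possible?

31

Without the upper bounds there are C(17,3) = 680 ways to split 14 among 4 bags.
Subtract solutions that violate a single cap (substitute x_i' = x_i − (cap_i+1)): x_1 ≥ 8 gives C(9,3) = 84; x_2 ≥ 3 gives C(14,3) = 364; x_3 ≥ 6 gives C(11,3) = 165; x_4 ≥ 5 gives C(12,3) = 220. Together 833.
Add back pairs where two caps are both exceeded: 20 + 1 + 4 + 56 + 84 + 20 = 185.
Subtract triples: 0 + 0 + 0 + 1 = 1.
By inclusion–exclusion the count is 680 − 833 + 185 − 1 = 31.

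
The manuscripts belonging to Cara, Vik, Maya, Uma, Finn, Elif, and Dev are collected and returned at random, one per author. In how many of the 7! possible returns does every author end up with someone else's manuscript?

1854

Count assignments avoiding every fixed point. For any j of the 7 authors fixed to their own manuscript, the other 7−j can be arranged in (7−j)! ways.
By inclusion–exclusion this is Σ_{j=0}^{7} (−1)^j C(7,j)·(7−j)!.
Computing: 5040 − 5040 + 2520 − 840 + 210 − 42 + 7 − 1 = 1854.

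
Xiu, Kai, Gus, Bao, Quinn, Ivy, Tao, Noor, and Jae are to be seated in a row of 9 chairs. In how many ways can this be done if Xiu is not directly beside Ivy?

There are 9! = 362880 arrangements in all. If Xiu and Ivy are adjacent, merging them into one block gives 2·(8)! = 80640 arrangements.
Complementary counting: 362880 − 80640 = 282240.

282240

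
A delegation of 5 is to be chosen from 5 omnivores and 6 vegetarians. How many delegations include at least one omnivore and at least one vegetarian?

Unrestricted: C(11,5) = 462 ways to pick any 5 of the 11.
Selections missing a whole group: no omnivores → C(6,5) = 6; no vegetarians → C(5,5) = 1.
Both groups omitted at once is impossible, so 462 − 7 = 455.

455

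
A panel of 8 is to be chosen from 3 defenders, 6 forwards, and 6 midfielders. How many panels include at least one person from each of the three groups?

5922

With no constraint there are C(15,8) = 6435 possible selections.
Selections missing a whole group: no defenders → C(12,8) = 495; no forwards → C(9,8) = 9; no midfielders → C(9,8) = 9.
Add back selections omitting two groups (i.e. drawn from a single group): C(3,8) + C(6,8) + C(6,8) = 0.
By inclusion–exclusion: 6435 − 513 + 0 = 5922.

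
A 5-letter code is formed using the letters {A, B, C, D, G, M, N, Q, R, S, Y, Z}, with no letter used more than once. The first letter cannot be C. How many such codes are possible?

87120

The first letter has 12−1 = 11 choices (anything except C).
The remaining 4 letters are filled from the other 11 symbols without repetition: 11 × 10 × 9 × 8 = 7920.
Total: 11 × 7920 = 87120.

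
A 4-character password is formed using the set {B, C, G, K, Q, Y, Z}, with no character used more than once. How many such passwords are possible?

840

Choose and order 4 of the 7 symbols: the first character has 7 options, the next 6, then 5, 4.
That product is 7 × 6 × 5 × 4 = 840.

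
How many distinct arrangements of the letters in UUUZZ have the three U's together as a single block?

3

Treat the 3 copies of U as a single block. The multiset to arrange is then {UUU, Z, Z}, 3 items in all.
That gives (3)!/(2!) = 3 arrangements.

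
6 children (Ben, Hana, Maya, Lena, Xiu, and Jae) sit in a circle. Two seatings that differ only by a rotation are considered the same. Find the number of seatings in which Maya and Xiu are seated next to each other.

Treat {Maya, Xiu} as one unit (2 internal orders) and seat the resulting 5 units around the table: (4)! circular arrangements.
So 2 × (4)! = 2 × 24 = 48.

48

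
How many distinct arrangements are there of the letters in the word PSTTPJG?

1260

PSTTPJG has 7 letters with P appearing twice and T appearing twice.
So there are 7! / (2!·2!) = 1260 distinguishable arrangements.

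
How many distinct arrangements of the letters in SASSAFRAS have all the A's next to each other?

210

Treat the 3 copies of A as a single block. The multiset to arrange is then {AAA, F, R, S, S, S, S}, 7 items in all.
That gives (7)!/(4!) = 210 arrangements.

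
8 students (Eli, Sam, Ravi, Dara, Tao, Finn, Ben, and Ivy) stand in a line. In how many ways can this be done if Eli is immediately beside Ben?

10080

Treat {Eli, Ben} as a single unit. There are 7 units to order, and the pair itself can be ordered 2 ways.
So the count is 2·(7)! = 10080.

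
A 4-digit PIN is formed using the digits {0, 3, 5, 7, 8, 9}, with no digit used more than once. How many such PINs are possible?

Choose and order 4 of the 6 symbols: the first digit has 6 options, the next 5, then 4, 3.
6 × 5 × 4 × 3 = 360.

360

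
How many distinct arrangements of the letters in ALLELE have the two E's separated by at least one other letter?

Total arrangements of ALLELE: 6!/(3!·2!) = 60.
Arrangements with the E's together: treat EE as one letter, giving (5)!/(3!) = 20.
Subtracting, 60 − 20 = 40 arrangements keep the E's apart.

40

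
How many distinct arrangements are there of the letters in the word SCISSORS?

Letter multiplicities in SCISSORS: C×1, I×1, O×1, R×1, S×4.
Dividing 8! = 40320 by 4! = 24 for the repeated letters gives 1680.

1680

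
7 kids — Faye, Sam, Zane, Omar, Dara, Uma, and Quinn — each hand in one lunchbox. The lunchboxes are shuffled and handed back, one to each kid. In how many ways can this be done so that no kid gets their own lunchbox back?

Let Aᵢ be the assignments in which kid i gets their own lunchbox. We want the size of the complement of A₁∪…∪A_7.
By inclusion–exclusion this is Σ_{j=0}^{7} (−1)^j C(7,j)·(7−j)!.
Computing: 5040 − 5040 + 2520 − 840 + 210 − 42 + 7 − 1 = 1854.

1854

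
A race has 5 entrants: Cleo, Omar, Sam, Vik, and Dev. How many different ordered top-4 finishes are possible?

There are 5 choices for 1st place, 4 for 2nd, and so on down to 2 for position 4.
That gives 5 × 4 × 3 × 2 = 120.

120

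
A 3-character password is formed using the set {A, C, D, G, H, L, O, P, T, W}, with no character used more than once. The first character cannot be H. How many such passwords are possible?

The first character has 10−1 = 9 choices (anything except H).
The remaining 2 characters are filled from the other 9 symbols without repetition: 9 × 8 = 72.
Total: 9 × 72 = 648.

648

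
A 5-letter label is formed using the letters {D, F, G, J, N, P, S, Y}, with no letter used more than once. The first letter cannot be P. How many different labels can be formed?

5880

The first letter has 8−1 = 7 choices (anything except P).
The remaining 4 letters are filled from the other 7 symbols without repetition: 7 × 6 × 5 × 4 = 840.
Total: 7 × 840 = 5880.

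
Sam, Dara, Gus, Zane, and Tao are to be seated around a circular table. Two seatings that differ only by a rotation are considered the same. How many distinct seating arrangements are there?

24

Fix one person's seat to break rotational symmetry; the remaining 4 people can be arranged in (4)! = 24 ways.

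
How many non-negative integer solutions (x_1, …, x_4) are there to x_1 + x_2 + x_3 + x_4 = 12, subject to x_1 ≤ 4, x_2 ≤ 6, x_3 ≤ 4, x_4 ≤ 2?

Without the upper bounds there are C(15,3) = 455 ways to split 12 among 4 variables.
Subtract solutions that violate a single cap (substitute x_i' = x_i − (cap_i+1)): x_1 ≥ 5 gives C(10,3) = 120; x_2 ≥ 7 gives C(8,3) = 56; x_3 ≥ 5 gives C(10,3) = 120; x_4 ≥ 3 gives C(12,3) = 220. Together 516.
Add back pairs where two caps are both exceeded: 1 + 10 + 35 + 1 + 10 + 35 = 92.
By inclusion–exclusion the count is 455 − 516 + 92 = 31.

31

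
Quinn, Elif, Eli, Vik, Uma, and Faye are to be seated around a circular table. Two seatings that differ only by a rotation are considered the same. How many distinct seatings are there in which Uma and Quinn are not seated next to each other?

72

Without the restriction there are (5)! = 120 seatings.
Seatings with Uma beside Quinn: treat them as a block with 2 internal orders, giving 2 × (4)! = 48.
Subtracting, 120 − 48 = 72.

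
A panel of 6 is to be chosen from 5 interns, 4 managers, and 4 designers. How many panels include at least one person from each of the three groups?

1520

Unrestricted: C(13,6) = 1716 ways to pick any 6 of the 13.
Subtract selections that omit an entire group: no interns → C(8,6) = 28; no managers → C(9,6) = 84; no designers → C(9,6) = 84.
Add back selections omitting two groups (i.e. drawn from a single group): C(5,6) + C(4,6) + C(4,6) = 0.
By inclusion–exclusion: 1716 − 196 + 0 = 1520.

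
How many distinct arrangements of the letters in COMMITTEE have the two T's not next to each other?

35280

There are 9!/(2!·2!·2!) = 45360 arrangements of COMMITTEE in total.
Arrangements with the T's together: treat TT as one letter, giving (8)!/(2!·2!) = 10080.
Hence 45360 − 10080 = 35280.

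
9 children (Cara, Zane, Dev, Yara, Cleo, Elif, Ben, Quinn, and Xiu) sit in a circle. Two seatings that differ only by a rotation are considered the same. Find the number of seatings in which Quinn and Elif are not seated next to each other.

Without the restriction there are (8)! = 40320 seatings.
Seatings with Quinn beside Elif: treat them as a block with 2 internal orders, giving 2 × (7)! = 10080.
Subtracting, 40320 − 10080 = 30240.

30240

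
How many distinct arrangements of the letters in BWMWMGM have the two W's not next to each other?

There are 7!/(3!·2!) = 420 arrangements of BWMWMGM in total.
If the two W's are adjacent, glue them into one block, leaving 6 items to arrange: (6)!/(3!) = 120 ways.
Subtracting, 420 − 120 = 300 arrangements keep the W's apart.

300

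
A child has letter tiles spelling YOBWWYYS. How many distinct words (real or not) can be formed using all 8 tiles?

YOBWWYYS has 8 letters with W appearing twice and Y appearing 3 times.
The number of distinct arrangements is 8!/(3!·2!) = 40320/12 = 3360.

3360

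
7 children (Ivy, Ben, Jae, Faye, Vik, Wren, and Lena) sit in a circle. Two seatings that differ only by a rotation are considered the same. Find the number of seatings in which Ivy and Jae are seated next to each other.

Glue Ivy and Jae into a block (2 internal orders). Seating 6 units around a circle gives (5)! arrangements.
So 2 × (5)! = 2 × 120 = 240.

240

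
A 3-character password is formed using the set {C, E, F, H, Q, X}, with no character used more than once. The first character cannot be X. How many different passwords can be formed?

100

The first character has 6−1 = 5 choices (anything except X).
The remaining 2 characters are filled from the other 5 symbols without repetition: 5 × 4 = 20.
Total: 5 × 20 = 100.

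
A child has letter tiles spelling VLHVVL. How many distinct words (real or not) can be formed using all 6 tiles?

The 6 letters of VLHVVL have repeats: L appearing twice and V appearing 3 times.
So there are 6! / (3!·2!) = 60 distinguishable arrangements.

60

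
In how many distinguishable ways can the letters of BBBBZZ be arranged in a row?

The 6 letters of BBBBZZ have repeats: B appearing 4 times and Z appearing twice.
The number of distinct arrangements is 6!/(4!·2!) = 720/48 = 15.

15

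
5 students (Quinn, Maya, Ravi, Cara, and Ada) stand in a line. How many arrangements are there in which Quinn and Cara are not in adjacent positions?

72

There are 5! = 120 arrangements in all. If Quinn and Cara are adjacent, merging them into one block gives 2·(4)! = 48 arrangements.
Complementary counting: 120 − 48 = 72.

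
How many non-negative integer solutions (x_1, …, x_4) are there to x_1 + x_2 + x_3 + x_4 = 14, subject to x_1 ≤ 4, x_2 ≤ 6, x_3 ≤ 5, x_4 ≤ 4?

Without the upper bounds there are C(17,3) = 680 ways to split 14 among 4 variables.
Subtract solutions that violate a single cap (substitute x_i' = x_i − (cap_i+1)): x_1 ≥ 5 gives C(12,3) = 220; x_2 ≥ 7 gives C(10,3) = 120; x_3 ≥ 6 gives C(11,3) = 165; x_4 ≥ 5 gives C(12,3) = 220. Together 725.
Add back pairs where two caps are both exceeded: 10 + 20 + 35 + 4 + 10 + 20 = 99.
By inclusion–exclusion the count is 680 − 725 + 99 = 54.

54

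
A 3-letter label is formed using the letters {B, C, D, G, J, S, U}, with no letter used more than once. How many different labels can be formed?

210

Choose and order 3 of the 7 symbols: the first letter has 7 options, the next 6, then 5.
That product is 7 × 6 × 5 = 210.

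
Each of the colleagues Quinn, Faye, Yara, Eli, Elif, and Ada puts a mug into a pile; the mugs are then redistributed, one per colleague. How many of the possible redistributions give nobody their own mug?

Count assignments avoiding every fixed point. For any j of the 6 colleagues fixed to their own mug, the other 6−j can be arranged in (6−j)! ways.
By inclusion–exclusion this is Σ_{j=0}^{6} (−1)^j C(6,j)·(6−j)!.
Computing: 720 − 720 + 360 − 120 + 30 − 6 + 1 = 265.

265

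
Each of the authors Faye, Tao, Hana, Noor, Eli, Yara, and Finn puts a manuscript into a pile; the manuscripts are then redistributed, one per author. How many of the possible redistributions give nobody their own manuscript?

1854

This is the derangement count D_7: permutations of 7 items with no fixed point.
By inclusion–exclusion this is Σ_{j=0}^{7} (−1)^j C(7,j)·(7−j)!.
Computing: 5040 − 5040 + 2520 − 840 + 210 − 42 + 7 − 1 = 1854.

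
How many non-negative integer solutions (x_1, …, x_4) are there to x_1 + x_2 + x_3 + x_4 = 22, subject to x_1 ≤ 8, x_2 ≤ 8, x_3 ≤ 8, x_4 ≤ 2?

31

Ignoring the caps, the number of non-negative solutions to x_1+…+x_4 = 22 is C(25,3) = 2300.
Subtract solutions that violate a single cap (substitute x_i' = x_i − (cap_i+1)): x_1 ≥ 9 gives C(16,3) = 560; x_2 ≥ 9 gives C(16,3) = 560; x_3 ≥ 9 gives C(16,3) = 560; x_4 ≥ 3 gives C(22,3) = 1540. Together 3220.
Add back pairs where two caps are both exceeded: 35 + 35 + 286 + 35 + 286 + 286 = 963.
Subtract triples: 0 + 4 + 4 + 4 = 12.
By inclusion–exclusion the count is 2300 − 3220 + 963 − 12 = 31.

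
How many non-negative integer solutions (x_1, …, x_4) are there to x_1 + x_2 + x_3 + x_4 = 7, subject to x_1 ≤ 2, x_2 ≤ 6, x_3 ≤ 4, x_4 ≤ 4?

Ignoring the caps, the number of non-negative solutions to x_1+…+x_4 = 7 is C(10,3) = 120.
Subtract solutions that violate a single cap (substitute x_i' = x_i − (cap_i+1)): x_1 ≥ 3 gives C(7,3) = 35; x_2 ≥ 7 gives C(3,3) = 1; x_3 ≥ 5 gives C(5,3) = 10; x_4 ≥ 5 gives C(5,3) = 10. Together 56.
No two caps can be exceeded simultaneously, so the pair terms are all 0.
By inclusion–exclusion the count is 120 − 56 + 0 = 64.

64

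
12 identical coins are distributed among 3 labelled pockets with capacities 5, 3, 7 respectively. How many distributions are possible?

By stars and bars, unrestricted non-negative solutions to x_1+…+x_3 = 12 number C(12+2,2) = 91.
Subtract solutions that violate a single cap (substitute x_i' = x_i − (cap_i+1)): x_1 ≥ 6 gives C(8,2) = 28; x_2 ≥ 4 gives C(10,2) = 45; x_3 ≥ 8 gives C(6,2) = 15. Together 88.
Add back pairs where two caps are both exceeded: 6 + 0 + 1 = 7.
By inclusion–exclusion the count is 91 − 88 + 7 = 10.

10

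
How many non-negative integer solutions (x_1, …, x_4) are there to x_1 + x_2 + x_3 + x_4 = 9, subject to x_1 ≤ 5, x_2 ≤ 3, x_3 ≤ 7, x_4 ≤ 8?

Without the upper bounds there are C(12,3) = 220 ways to split 9 among 4 variables.
Subtract solutions that violate a single cap (substitute x_i' = x_i − (cap_i+1)): x_1 ≥ 6 gives C(6,3) = 20; x_2 ≥ 4 gives C(8,3) = 56; x_3 ≥ 8 gives C(4,3) = 4; x_4 ≥ 9 gives C(3,3) = 1. Together 81.
No two caps can be exceeded simultaneously, so the pair terms are all 0.
By inclusion–exclusion the count is 220 − 81 + 0 = 139.

139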